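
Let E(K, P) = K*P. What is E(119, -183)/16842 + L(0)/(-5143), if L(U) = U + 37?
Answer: -144945/111478 ≈ -1.3002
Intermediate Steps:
L(U) = 37 + U
E(119, -183)/16842 + L(0)/(-5143) = (119*(-183))/16842 + (37 + 0)/(-5143) = -21777*1/16842 + 37*(-1/5143) = -1037/802 - 1/139 = -144945/111478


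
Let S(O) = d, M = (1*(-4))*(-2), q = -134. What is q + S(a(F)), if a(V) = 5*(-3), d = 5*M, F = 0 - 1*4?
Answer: -94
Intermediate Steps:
M = 8 (M = -4*(-2) = 8)
F = -4 (F = 0 - 4 = -4)
d = 40 (d = 5*8 = 40)
a(V) = -15
S(O) = 40
q + S(a(F)) = -134 + 40 = -94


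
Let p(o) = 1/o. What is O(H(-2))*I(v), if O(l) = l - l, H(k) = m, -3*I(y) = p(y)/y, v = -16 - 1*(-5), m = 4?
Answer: 0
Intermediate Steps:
v = -11 (v = -16 + 5 = -11)
I(y) = -1/(3*y²) (I(y) = -1/(3*y*y) = -1/(3*y²))
H(k) = 4
O(l) = 0
O(H(-2))*I(v) = 0*(-⅓/(-11)²) = 0*(-⅓*1/121) = 0*(-1/363) = 0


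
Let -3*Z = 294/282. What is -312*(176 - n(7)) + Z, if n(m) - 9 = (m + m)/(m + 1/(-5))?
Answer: -123354401/2397 ≈ -51462.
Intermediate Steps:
n(m) = 9 + 2*m/(-⅕ + m) (n(m) = 9 + (m + m)/(m + 1/(-5)) = 9 + (2*m)/(m - ⅕) = 9 + (2*m)/(-⅕ + m) = 9 + 2*m/(-⅕ + m))
Z = -49/141 (Z = -98/282 = -⅓*49/47 = -49/141 ≈ -0.34752)
-312*(176 - n(7)) + Z = -312*(176 - (-9 + 55*7)/(-1 + 5*7)) - 49/141 = -312*(176 - (-9 + 385)/(-1 + 35)) - 49/141 = -312*(176 - 376/34) - 49/141 = -312*(176 - 1*188/17) - 49/141 = -312*(176 - 188/17) - 49/141 = -312*2804/17 - 49/141 = -874848/17 - 49/141 = -123354401/2397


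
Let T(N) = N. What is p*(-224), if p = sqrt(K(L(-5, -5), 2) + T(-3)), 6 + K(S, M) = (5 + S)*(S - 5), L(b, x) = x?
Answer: -672*I ≈ -672.0*I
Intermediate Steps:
K(S, M) = -6 + (-5 + S)*(5 + S) (K(S, M) = -6 + (5 + S)*(S - 5) = -6 + (5 + S)*(-5 + S) = -6 + (-5 + S)*(5 + S))
p = 3*I (p = sqrt((-31 + (-5)**2) - 3) = sqrt((-31 + 25) - 3) = sqrt(-6 - 3) = sqrt(-9) = 3*I ≈ 3.0*I)
p*(-224) = (3*I)*(-224) = -672*I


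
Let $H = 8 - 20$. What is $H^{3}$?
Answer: $-1728$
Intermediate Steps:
$H = -12$
$H^{3} = \left(-12\right)^{3} = -1728$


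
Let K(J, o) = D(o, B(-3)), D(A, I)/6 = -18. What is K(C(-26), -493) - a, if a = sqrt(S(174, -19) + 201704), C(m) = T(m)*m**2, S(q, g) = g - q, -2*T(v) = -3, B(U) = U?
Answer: -108 - sqrt(201511) ≈ -556.90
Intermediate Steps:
T(v) = 3/2 (T(v) = -1/2*(-3) = 3/2)
D(A, I) = -108 (D(A, I) = 6*(-18) = -108)
C(m) = 3*m**2/2
K(J, o) = -108
a = sqrt(201511) (a = sqrt((-19 - 1*174) + 201704) = sqrt((-19 - 174) + 201704) = sqrt(-193 + 201704) = sqrt(201511) ≈ 448.90)
K(C(-26), -493) - a = -108 - sqrt(201511)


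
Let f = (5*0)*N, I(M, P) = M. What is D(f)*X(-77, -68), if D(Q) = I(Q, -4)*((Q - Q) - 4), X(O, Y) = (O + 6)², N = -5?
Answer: 0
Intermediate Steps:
X(O, Y) = (6 + O)²
f = 0 (f = (5*0)*(-5) = 0*(-5) = 0)
D(Q) = -4*Q (D(Q) = Q*((Q - Q) - 4) = Q*(0 - 4) = Q*(-4) = -4*Q)
D(f)*X(-77, -68) = (-4*0)*(6 - 77)² = 0*(-71)² = 0*5041 = 0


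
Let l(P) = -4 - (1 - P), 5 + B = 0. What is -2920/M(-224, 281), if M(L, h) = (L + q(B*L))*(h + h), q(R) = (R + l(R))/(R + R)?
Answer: 130816/5614661 ≈ 0.023299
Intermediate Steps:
B = -5 (B = -5 + 0 = -5)
l(P) = -5 + P (l(P) = -4 + (-1 + P) = -5 + P)
q(R) = (-5 + 2*R)/(2*R) (q(R) = (R + (-5 + R))/(R + R) = (-5 + 2*R)/((2*R)) = (-5 + 2*R)*(1/(2*R)) = (-5 + 2*R)/(2*R))
M(L, h) = 2*h*(L - (-5/2 - 5*L)/(5*L)) (M(L, h) = (L + (-5/2 - 5*L)/((-5*L)))*(h + h) = (L + (-1/(5*L))*(-5/2 - 5*L))*(2*h) = (L - (-5/2 - 5*L)/(5*L))*(2*h) = 2*h*(L - (-5/2 - 5*L)/(5*L)))
-2920/M(-224, 281) = -2920/(2*281 + 281/(-224) + 2*(-224)*281) = -2920/(562 + 281*(-1/224) - 125888) = -2920/(562 - 281/224 - 125888) = -2920/(-28073305/224) = -2920*(-224/28073305) = 130816/5614661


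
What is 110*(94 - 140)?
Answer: -5060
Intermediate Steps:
110*(94 - 140) = 110*(-46) = -5060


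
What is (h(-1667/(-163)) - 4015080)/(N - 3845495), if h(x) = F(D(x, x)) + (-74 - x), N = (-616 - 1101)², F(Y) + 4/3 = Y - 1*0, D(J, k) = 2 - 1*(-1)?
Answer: 981707246/219415767 ≈ 4.4742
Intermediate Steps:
D(J, k) = 3 (D(J, k) = 2 + 1 = 3)
F(Y) = -4/3 + Y (F(Y) = -4/3 + (Y - 1*0) = -4/3 + (Y + 0) = -4/3 + Y)
N = 2948089 (N = (-1717)² = 2948089)
h(x) = -217/3 - x (h(x) = (-4/3 + 3) + (-74 - x) = 5/3 + (-74 - x) = -217/3 - x)
(h(-1667/(-163)) - 4015080)/(N - 3845495) = ((-217/3 - (-1667)/(-163)) - 4015080)/(2948089 - 3845495) = ((-217/3 - (-1667)*(-1)/163) - 4015080)/(-897406) = ((-217/3 - 1*1667/163) - 4015080)*(-1/897406) = ((-217/3 - 1667/163) - 4015080)*(-1/897406) = (-40372/489 - 4015080)*(-1/897406) = -1963414492/489*(-1/897406) = 981707246/219415767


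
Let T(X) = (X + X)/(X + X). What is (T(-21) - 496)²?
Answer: 245025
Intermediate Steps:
T(X) = 1 (T(X) = (2*X)/((2*X)) = (2*X)*(1/(2*X)) = 1)
(T(-21) - 496)² = (1 - 496)² = (-495)² = 245025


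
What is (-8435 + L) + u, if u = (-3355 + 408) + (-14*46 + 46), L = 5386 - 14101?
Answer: -20695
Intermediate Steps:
L = -8715
u = -3545 (u = -2947 + (-644 + 46) = -2947 - 598 = -3545)
(-8435 + L) + u = (-8435 - 8715) - 3545 = -17150 - 3545 = -20695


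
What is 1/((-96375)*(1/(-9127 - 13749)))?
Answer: 22876/96375 ≈ 0.23736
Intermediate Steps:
1/((-96375)*(1/(-9127 - 13749))) = -1/(96375*(1/(-22876))) = -1/(96375*(-1/22876)) = -1/96375*(-22876) = 22876/96375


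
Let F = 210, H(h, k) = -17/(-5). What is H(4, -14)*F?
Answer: 714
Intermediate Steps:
H(h, k) = 17/5 (H(h, k) = -17*(-⅕) = 17/5)
H(4, -14)*F = (17/5)*210 = 714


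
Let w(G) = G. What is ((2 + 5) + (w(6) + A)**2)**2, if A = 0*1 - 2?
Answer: 529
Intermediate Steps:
A = -2 (A = 0 - 2 = -2)
((2 + 5) + (w(6) + A)**2)**2 = ((2 + 5) + (6 - 2)**2)**2 = (7 + 4**2)**2 = (7 + 16)**2 = 23**2 = 529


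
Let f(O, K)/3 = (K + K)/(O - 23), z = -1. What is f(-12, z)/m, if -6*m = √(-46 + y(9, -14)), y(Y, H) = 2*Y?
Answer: 18*I*√7/245 ≈ 0.19438*I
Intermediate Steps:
f(O, K) = 6*K/(-23 + O) (f(O, K) = 3*((K + K)/(O - 23)) = 3*((2*K)/(-23 + O)) = 3*(2*K/(-23 + O)) = 6*K/(-23 + O))
m = -I*√7/3 (m = -√(-46 + 2*9)/6 = -√(-46 + 18)/6 = -I*√7/3 ≈ -0.88192*I)
f(-12, z)/m = (6*(-1)/(-23 - 12))/((-I*√7/3)) = (6*(-1)/(-35))*(3*I*√7/7) = (6*(-1)*(-1/35))*(3*I*√7/7) = 6*(3*I*√7/7)/35 = 18*I*√7/245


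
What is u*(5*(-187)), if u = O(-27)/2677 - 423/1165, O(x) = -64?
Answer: 225696097/623741 ≈ 361.84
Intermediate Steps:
u = -1206931/3118705 (u = -64/2677 - 423/1165 = -1206931/3118705 ≈ -0.38700)
u*(5*(-187)) = -1206931*(-187)/623741 = -1206931/3118705*(-935) = 225696097/623741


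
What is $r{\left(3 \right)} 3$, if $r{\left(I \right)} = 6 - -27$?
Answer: $99$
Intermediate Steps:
$r{\left(I \right)} = 33$ ($r{\left(I \right)} = 6 + 27 = 33$)
$r{\left(3 \right)} 3 = 33 \cdot 3 = 99$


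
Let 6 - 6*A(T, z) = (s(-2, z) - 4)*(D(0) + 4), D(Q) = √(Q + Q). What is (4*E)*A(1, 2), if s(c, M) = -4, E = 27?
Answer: 684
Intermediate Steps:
D(Q) = √2*√Q (D(Q) = √(2*Q) = √2*√Q)
A(T, z) = 19/3 (A(T, z) = 1 - (-4 - 4)*(√2*√0 + 4)/6 = 1 - (-4)*(√2*0 + 4)/3 = 1 - (-4)*(0 + 4)/3 = 1 - (-4)*4/3 = 1 - ⅙*(-32) = 1 + 16/3 = 19/3)
(4*E)*A(1, 2) = (4*27)*(19/3) = 108*(19/3) = 684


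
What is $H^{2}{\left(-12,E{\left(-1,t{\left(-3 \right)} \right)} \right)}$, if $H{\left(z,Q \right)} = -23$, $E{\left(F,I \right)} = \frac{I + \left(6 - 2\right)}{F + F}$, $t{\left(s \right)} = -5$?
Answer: $529$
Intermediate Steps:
$E{\left(F,I \right)} = \frac{4 + I}{2 F}$ ($E{\left(F,I \right)} = \frac{I + \left(6 - 2\right)}{2 F} = \left(I + 4\right) \frac{1}{2 F} = \left(4 + I\right) \frac{1}{2 F} = \frac{4 + I}{2 F}$)
$H^{2}{\left(-12,E{\left(-1,t{\left(-3 \right)} \right)} \right)} = \left(-23\right)^{2} = 529$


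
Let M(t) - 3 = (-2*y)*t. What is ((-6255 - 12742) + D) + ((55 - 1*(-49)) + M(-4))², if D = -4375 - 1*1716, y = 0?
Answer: -13639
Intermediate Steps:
D = -6091 (D = -4375 - 1716 = -6091)
M(t) = 3 (M(t) = 3 + (-2*0)*t = 3 + 0*t = 3 + 0 = 3)
((-6255 - 12742) + D) + ((55 - 1*(-49)) + M(-4))² = ((-6255 - 12742) - 6091) + ((55 - 1*(-49)) + 3)² = (-18997 - 6091) + ((55 + 49) + 3)² = -25088 + (104 + 3)² = -25088 + 107² = -25088 + 11449 = -13639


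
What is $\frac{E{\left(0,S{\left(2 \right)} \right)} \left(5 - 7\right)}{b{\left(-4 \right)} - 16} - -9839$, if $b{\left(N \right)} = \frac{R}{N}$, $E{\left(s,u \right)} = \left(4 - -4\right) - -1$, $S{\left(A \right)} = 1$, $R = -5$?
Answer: $\frac{580573}{59} \approx 9840.2$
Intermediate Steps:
$E{\left(s,u \right)} = 9$ ($E{\left(s,u \right)} = \left(4 + 4\right) + 1 = 8 + 1 = 9$)
$b{\left(N \right)} = - \frac{5}{N}$
$\frac{E{\left(0,S{\left(2 \right)} \right)} \left(5 - 7\right)}{b{\left(-4 \right)} - 16} - -9839 = \frac{9 \left(5 - 7\right)}{- \frac{5}{-4} - 16} - -9839 = \frac{9 \left(-2\right)}{\left(-5\right) \left(- \frac{1}{4}\right) - 16} + 9839 = - \frac{18}{\frac{5}{4} - 16} + 9839 = - \frac{18}{- \frac{59}{4}} + 9839 = \left(-18\right) \left(- \frac{4}{59}\right) + 9839 = \frac{72}{59} + 9839 = \frac{580573}{59}$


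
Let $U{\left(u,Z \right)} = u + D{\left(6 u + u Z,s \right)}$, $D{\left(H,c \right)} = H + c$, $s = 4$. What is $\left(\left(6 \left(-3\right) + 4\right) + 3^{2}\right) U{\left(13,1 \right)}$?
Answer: $-540$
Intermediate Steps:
$U{\left(u,Z \right)} = 4 + 7 u + Z u$ ($U{\left(u,Z \right)} = u + \left(\left(6 u + u Z\right) + 4\right) = u + \left(\left(6 u + Z u\right) + 4\right) = u + \left(4 + 6 u + Z u\right) = 4 + 7 u + Z u$)
$\left(\left(6 \left(-3\right) + 4\right) + 3^{2}\right) U{\left(13,1 \right)} = \left(\left(6 \left(-3\right) + 4\right) + 3^{2}\right) \left(4 + 13 + 13 \left(6 + 1\right)\right) = \left(\left(-18 + 4\right) + 9\right) \left(4 + 13 + 13 \cdot 7\right) = \left(-14 + 9\right) \left(4 + 13 + 91\right) = \left(-5\right) 108 = -540$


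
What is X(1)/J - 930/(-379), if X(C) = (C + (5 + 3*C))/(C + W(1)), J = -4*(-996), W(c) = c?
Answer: 2471217/1006624 ≈ 2.4550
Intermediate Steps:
J = 3984
X(C) = (5 + 4*C)/(1 + C) (X(C) = (C + (5 + 3*C))/(C + 1) = (5 + 4*C)/(1 + C))
X(1)/J - 930/(-379) = ((5 + 4*1)/(1 + 1))/3984 - 930/(-379) = ((5 + 4)/2)*(1/3984) - 930*(-1/379) = ((1/2)*9)*(1/3984) + 930/379 = (9/2)*(1/3984) + 930/379 = 3/2656 + 930/379 = 2471217/1006624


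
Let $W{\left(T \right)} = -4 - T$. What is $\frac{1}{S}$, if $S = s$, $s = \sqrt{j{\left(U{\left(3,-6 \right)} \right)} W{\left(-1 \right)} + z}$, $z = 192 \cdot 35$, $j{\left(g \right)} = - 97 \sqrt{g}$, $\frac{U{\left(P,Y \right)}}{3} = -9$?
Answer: $\frac{\sqrt{3}}{3 \sqrt{2240 + 291 i \sqrt{3}}} \approx 0.011975 - 0.0013307 i$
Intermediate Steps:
$U{\left(P,Y \right)} = -27$ ($U{\left(P,Y \right)} = 3 \left(-9\right) = -27$)
$z = 6720$
$s = \sqrt{6720 + 873 i \sqrt{3}}$ ($s = \sqrt{- 97 \sqrt{-27} \left(-4 - -1\right) + 6720} = \sqrt{- 97 \cdot 3 i \sqrt{3} \left(-4 + 1\right) + 6720} = \sqrt{- 291 i \sqrt{3} \left(-3\right) + 6720} = \sqrt{873 i \sqrt{3} + 6720} = \sqrt{6720 + 873 i \sqrt{3}} \approx 82.486 + 9.1656 i$)
$S = \sqrt{6720 + 873 i \sqrt{3}} \approx 82.486 + 9.1656 i$
$\frac{1}{S} = \frac{1}{\sqrt{6720 + 873 i \sqrt{3}}}$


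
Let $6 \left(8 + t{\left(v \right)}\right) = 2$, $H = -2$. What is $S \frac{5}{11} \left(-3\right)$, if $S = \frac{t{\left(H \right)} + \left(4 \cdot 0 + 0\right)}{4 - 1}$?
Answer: $\frac{115}{33} \approx 3.4848$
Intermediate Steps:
$t{\left(v \right)} = - \frac{23}{3}$ ($t{\left(v \right)} = -8 + \frac{1}{6} \cdot 2 = -8 + \frac{1}{3} = - \frac{23}{3}$)
$S = - \frac{23}{9}$ ($S = \frac{- \frac{23}{3} + \left(4 \cdot 0 + 0\right)}{4 - 1} = \frac{- \frac{23}{3} + \left(0 + 0\right)}{3} = \left(- \frac{23}{3} + 0\right) \frac{1}{3} = \left(- \frac{23}{3}\right) \frac{1}{3} = - \frac{23}{9} \approx -2.5556$)
$S \frac{5}{11} \left(-3\right) = - \frac{23 \cdot \frac{5}{11}}{9} \left(-3\right) = - \frac{23 \cdot 5 \cdot \frac{1}{11}}{9} \left(-3\right) = \left(- \frac{23}{9}\right) \frac{5}{11} \left(-3\right) = \left(- \frac{115}{99}\right) \left(-3\right) = \frac{115}{33}$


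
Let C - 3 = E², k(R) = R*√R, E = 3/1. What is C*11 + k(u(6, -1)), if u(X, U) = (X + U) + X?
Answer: 132 + 11*√11 ≈ 168.48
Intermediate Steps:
u(X, U) = U + 2*X (u(X, U) = (U + X) + X = U + 2*X)
E = 3 (E = 3*1 = 3)
k(R) = R^(3/2)
C = 12 (C = 3 + 3² = 3 + 9 = 12)
C*11 + k(u(6, -1)) = 12*11 + (-1 + 2*6)^(3/2) = 132 + (-1 + 12)^(3/2) = 132 + 11^(3/2) = 132 + 11*√11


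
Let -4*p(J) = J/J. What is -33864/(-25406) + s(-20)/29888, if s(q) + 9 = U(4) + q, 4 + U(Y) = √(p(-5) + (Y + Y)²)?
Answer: 505644417/379667264 + √255/59776 ≈ 1.3321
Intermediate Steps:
p(J) = -¼ (p(J) = -J/(4*J) = -¼*1 = -¼)
U(Y) = -4 + √(-¼ + 4*Y²) (U(Y) = -4 + √(-¼ + (Y + Y)²) = -4 + √(-¼ + (2*Y)²) = -4 + √(-¼ + 4*Y²))
s(q) = -13 + q + √255/2 (s(q) = -9 + ((-4 + √(-1 + 16*4²)/2) + q) = -9 + ((-4 + √(-1 + 16*16)/2) + q) = -9 + ((-4 + √(-1 + 256)/2) + q) = -9 + ((-4 + √255/2) + q) = -9 + (-4 + q + √255/2) = -13 + q + √255/2)
-33864/(-25406) + s(-20)/29888 = -33864/(-25406) + (-13 - 20 + √255/2)/29888 = -33864*(-1/25406) + (-33 + √255/2)*(1/29888) = 16932/12703 + (-33/29888 + √255/59776) = 505644417/379667264 + √255/59776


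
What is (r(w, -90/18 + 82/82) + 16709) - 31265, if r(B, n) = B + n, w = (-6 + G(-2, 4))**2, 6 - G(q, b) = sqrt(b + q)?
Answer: -14558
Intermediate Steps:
G(q, b) = 6 - sqrt(b + q)
w = 2 (w = (-6 + (6 - sqrt(4 - 2)))**2 = (-6 + (6 - sqrt(2)))**2 = (-sqrt(2))**2 = 2)
(r(w, -90/18 + 82/82) + 16709) - 31265 = ((2 + (-90/18 + 82/82)) + 16709) - 31265 = ((2 + (-90*1/18 + 82*(1/82))) + 16709) - 31265 = ((2 + (-5 + 1)) + 16709) - 31265 = ((2 - 4) + 16709) - 31265 = (-2 + 16709) - 31265 = 16707 - 31265 = -14558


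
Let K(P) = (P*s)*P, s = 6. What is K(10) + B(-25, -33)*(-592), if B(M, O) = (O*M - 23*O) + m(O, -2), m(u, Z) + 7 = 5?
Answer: -935944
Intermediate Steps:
m(u, Z) = -2 (m(u, Z) = -7 + 5 = -2)
K(P) = 6*P**2 (K(P) = (P*6)*P = (6*P)*P = 6*P**2)
B(M, O) = -2 - 23*O + M*O (B(M, O) = (O*M - 23*O) - 2 = (M*O - 23*O) - 2 = (-23*O + M*O) - 2 = -2 - 23*O + M*O)
K(10) + B(-25, -33)*(-592) = 6*10**2 + (-2 - 23*(-33) - 25*(-33))*(-592) = 6*100 + (-2 + 759 + 825)*(-592) = 600 + 1582*(-592) = 600 - 936544 = -935944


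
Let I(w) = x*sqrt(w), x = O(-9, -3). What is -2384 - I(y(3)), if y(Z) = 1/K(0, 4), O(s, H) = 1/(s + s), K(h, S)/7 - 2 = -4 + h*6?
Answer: -2384 + I*sqrt(14)/252 ≈ -2384.0 + 0.014848*I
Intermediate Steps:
K(h, S) = -14 + 42*h (K(h, S) = 14 + 7*(-4 + h*6) = 14 + 7*(-4 + 6*h) = 14 + (-28 + 42*h) = -14 + 42*h)
O(s, H) = 1/(2*s)
y(Z) = -1/14 (y(Z) = 1/(-14 + 42*0) = 1/(-14 + 0) = 1/(-14) = -1/14)
x = -1/18 (x = (1/2)/(-9) = (1/2)*(-1/9) = -1/18 ≈ -0.055556)
I(w) = -sqrt(w)/18
-2384 - I(y(3)) = -2384 - (-1)*sqrt(-1/14)/18 = -2384 - (-1)*I*sqrt(14)/14/18 = -2384 - (-1)*I*sqrt(14)/252 = -2384 + I*sqrt(14)/252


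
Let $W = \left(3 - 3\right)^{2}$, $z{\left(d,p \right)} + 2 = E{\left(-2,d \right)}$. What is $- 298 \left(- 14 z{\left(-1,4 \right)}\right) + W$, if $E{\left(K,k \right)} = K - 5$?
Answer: $-37548$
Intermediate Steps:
$E{\left(K,k \right)} = -5 + K$ ($E{\left(K,k \right)} = K - 5 = -5 + K$)
$z{\left(d,p \right)} = -9$ ($z{\left(d,p \right)} = -2 - 7 = -9$)
$W = 0$ ($W = 0^{2} = 0$)
$- 298 \left(- 14 z{\left(-1,4 \right)}\right) + W = - 298 \left(\left(-14\right) \left(-9\right)\right) + 0 = \left(-298\right) 126 + 0 = -37548 + 0 = -37548$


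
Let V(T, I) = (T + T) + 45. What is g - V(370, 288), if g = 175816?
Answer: 175031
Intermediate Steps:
V(T, I) = 45 + 2*T (V(T, I) = 2*T + 45 = 45 + 2*T)
g - V(370, 288) = 175816 - (45 + 2*370) = 175816 - (45 + 740) = 175816 - 1*785 = 175816 - 785 = 175031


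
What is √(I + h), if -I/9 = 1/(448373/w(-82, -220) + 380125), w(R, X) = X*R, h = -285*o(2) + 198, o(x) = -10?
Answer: 12*√110609564169049821797/2285967791 ≈ 55.209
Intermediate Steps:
h = 3048 (h = -285*(-10) + 198 = 2850 + 198 = 3048)
w(R, X) = R*X
I = -54120/2285967791 (I = -9/(448373/((-82*(-220))) + 380125) = -9/(448373/18040 + 380125) = -9/6857903373/18040 = -9*18040/6857903373 = -54120/2285967791 ≈ -2.3675e-5)
√(I + h) = √(-54120/2285967791 + 3048) = √(6967629772848/2285967791) = 12*√110609564169049821797/2285967791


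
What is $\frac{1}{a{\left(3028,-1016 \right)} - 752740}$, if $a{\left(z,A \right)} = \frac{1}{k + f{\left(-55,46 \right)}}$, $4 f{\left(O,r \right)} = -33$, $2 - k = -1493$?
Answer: $- \frac{5947}{4476544776} \approx -1.3285 \cdot 10^{-6}$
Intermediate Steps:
$k = 1495$ ($k = 2 - -1493 = 2 + 1493 = 1495$)
$f{\left(O,r \right)} = - \frac{33}{4}$ ($f{\left(O,r \right)} = \frac{1}{4} \left(-33\right) = - \frac{33}{4}$)
$a{\left(z,A \right)} = \frac{4}{5947}$ ($a{\left(z,A \right)} = \frac{1}{1495 - \frac{33}{4}} = \frac{1}{\frac{5947}{4}} = \frac{4}{5947}$)
$\frac{1}{a{\left(3028,-1016 \right)} - 752740} = \frac{1}{\frac{4}{5947} - 752740} = \frac{1}{- \frac{4476544776}{5947}} = - \frac{5947}{4476544776}$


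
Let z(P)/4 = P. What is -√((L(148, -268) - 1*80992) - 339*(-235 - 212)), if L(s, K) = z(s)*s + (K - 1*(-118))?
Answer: -√158007 ≈ -397.50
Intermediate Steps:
z(P) = 4*P
L(s, K) = 118 + K + 4*s² (L(s, K) = (4*s)*s + (K - 1*(-118)) = 4*s² + (K + 118) = 4*s² + (118 + K) = 118 + K + 4*s²)
-√((L(148, -268) - 1*80992) - 339*(-235 - 212)) = -√(((118 - 268 + 4*148²) - 1*80992) - 339*(-235 - 212)) = -√(((118 - 268 + 4*21904) - 80992) - 339*(-447)) = -√(((118 - 268 + 87616) - 80992) + 151533) = -√((87466 - 80992) + 151533) = -√(6474 + 151533) = -√158007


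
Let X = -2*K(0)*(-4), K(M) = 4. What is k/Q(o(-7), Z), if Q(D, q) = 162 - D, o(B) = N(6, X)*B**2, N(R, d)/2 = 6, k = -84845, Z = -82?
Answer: 1195/6 ≈ 199.17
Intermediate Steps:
X = 32 (X = -2*4*(-4) = -8*(-4) = 32)
N(R, d) = 12 (N(R, d) = 2*6 = 12)
o(B) = 12*B**2
k/Q(o(-7), Z) = -84845/(162 - 12*(-7)**2) = -84845/(162 - 12*49) = -84845/(162 - 1*588) = -84845/(162 - 588) = -84845/(-426) = -84845*(-1/426) = 1195/6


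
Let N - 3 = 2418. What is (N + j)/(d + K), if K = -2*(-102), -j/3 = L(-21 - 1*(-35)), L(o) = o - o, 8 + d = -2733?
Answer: -2421/2537 ≈ -0.95428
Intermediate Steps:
N = 2421 (N = 3 + 2418 = 2421)
d = -2741 (d = -8 - 2733 = -2741)
L(o) = 0
j = 0 (j = -3*0 = 0)
K = 204
(N + j)/(d + K) = (2421 + 0)/(-2741 + 204) = 2421/(-2537) = 2421*(-1/2537) = -2421/2537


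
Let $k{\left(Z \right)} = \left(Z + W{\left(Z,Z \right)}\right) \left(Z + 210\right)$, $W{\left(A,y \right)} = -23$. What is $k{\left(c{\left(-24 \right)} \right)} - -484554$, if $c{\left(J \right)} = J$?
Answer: $475812$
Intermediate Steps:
$k{\left(Z \right)} = \left(-23 + Z\right) \left(210 + Z\right)$ ($k{\left(Z \right)} = \left(Z - 23\right) \left(Z + 210\right) = \left(-23 + Z\right) \left(210 + Z\right)$)
$k{\left(c{\left(-24 \right)} \right)} - -484554 = \left(-4830 + \left(-24\right)^{2} + 187 \left(-24\right)\right) - -484554 = \left(-4830 + 576 - 4488\right) + 484554 = -8742 + 484554 = 475812$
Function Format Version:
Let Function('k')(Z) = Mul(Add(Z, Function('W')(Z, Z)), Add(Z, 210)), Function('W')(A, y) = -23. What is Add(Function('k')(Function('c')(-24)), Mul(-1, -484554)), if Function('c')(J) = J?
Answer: 475812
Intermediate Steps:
Function('k')(Z) = Mul(Add(-23, Z), Add(210, Z)) (Function('k')(Z) = Mul(Add(Z, -23), Add(Z, 210)) = Mul(Add(-23, Z), Add(210, Z)))
Add(Function('k')(Function('c')(-24)), Mul(-1, -484554)) = Add(Add(-4830, Pow(-24, 2), Mul(187, -24)), Mul(-1, -484554)) = Add(Add(-4830, 576, -4488), 484554) = Add(-8742, 484554) = 475812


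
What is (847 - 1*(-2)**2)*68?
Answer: 57324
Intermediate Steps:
(847 - 1*(-2)**2)*68 = (847 - 1*4)*68 = (847 - 4)*68 = 843*68 = 57324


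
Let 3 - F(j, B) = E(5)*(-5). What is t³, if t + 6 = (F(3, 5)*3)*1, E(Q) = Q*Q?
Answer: 54010152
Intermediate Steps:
E(Q) = Q²
F(j, B) = 128 (F(j, B) = 3 - 5²*(-5) = 3 - 25*(-5) = 3 - 1*(-125) = 3 + 125 = 128)
t = 378 (t = -6 + (128*3)*1 = -6 + 384*1 = -6 + 384 = 378)
t³ = 378³ = 54010152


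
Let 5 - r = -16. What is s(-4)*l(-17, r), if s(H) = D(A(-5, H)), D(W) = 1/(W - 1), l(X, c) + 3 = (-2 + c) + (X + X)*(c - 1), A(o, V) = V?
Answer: 664/5 ≈ 132.80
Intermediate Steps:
r = 21 (r = 5 - 1*(-16) = 5 + 16 = 21)
l(X, c) = -5 + c + 2*X*(-1 + c) (l(X, c) = -3 + ((-2 + c) + (X + X)*(c - 1)) = -3 + ((-2 + c) + (2*X)*(-1 + c)) = -3 + ((-2 + c) + 2*X*(-1 + c)) = -3 + (-2 + c + 2*X*(-1 + c)) = -5 + c + 2*X*(-1 + c))
D(W) = 1/(-1 + W)
s(H) = 1/(-1 + H)
s(-4)*l(-17, r) = (-5 + 21 - 2*(-17) + 2*(-17)*21)/(-1 - 4) = (-5 + 21 + 34 - 714)/(-5) = -⅕*(-664) = 664/5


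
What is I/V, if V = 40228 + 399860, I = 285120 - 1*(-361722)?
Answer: 107807/73348 ≈ 1.4698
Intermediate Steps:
I = 646842 (I = 285120 + 361722 = 646842)
V = 440088
I/V = 646842/440088 = 646842*(1/440088) = 107807/73348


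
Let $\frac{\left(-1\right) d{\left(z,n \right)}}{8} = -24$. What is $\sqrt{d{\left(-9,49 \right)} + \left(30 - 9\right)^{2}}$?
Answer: $\sqrt{633} \approx 25.159$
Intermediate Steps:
$d{\left(z,n \right)} = 192$ ($d{\left(z,n \right)} = \left(-8\right) \left(-24\right) = 192$)
$\sqrt{d{\left(-9,49 \right)} + \left(30 - 9\right)^{2}} = \sqrt{192 + \left(30 - 9\right)^{2}} = \sqrt{192 + 21^{2}} = \sqrt{192 + 441} = \sqrt{633}$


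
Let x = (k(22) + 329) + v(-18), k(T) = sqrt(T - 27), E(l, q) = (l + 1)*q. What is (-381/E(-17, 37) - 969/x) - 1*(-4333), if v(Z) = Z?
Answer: 41328965469/9543632 + 323*I*sqrt(5)/32242 ≈ 4330.5 + 0.022401*I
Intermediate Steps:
E(l, q) = q*(1 + l) (E(l, q) = (1 + l)*q = q*(1 + l))
k(T) = sqrt(-27 + T)
x = 311 + I*sqrt(5) (x = (sqrt(-27 + 22) + 329) - 18 = (sqrt(-5) + 329) - 18 = (I*sqrt(5) + 329) - 18 = (329 + I*sqrt(5)) - 18 = 311 + I*sqrt(5) ≈ 311.0 + 2.2361*I)
(-381/E(-17, 37) - 969/x) - 1*(-4333) = (-381*1/(37*(1 - 17)) - 969/(311 + I*sqrt(5))) - 1*(-4333) = (-381/(37*(-16)) - 969/(311 + I*sqrt(5))) + 4333 = (-381/(-592) - 969/(311 + I*sqrt(5))) + 4333 = (-381*(-1/592) - 969/(311 + I*sqrt(5))) + 4333 = (381/592 - 969/(311 + I*sqrt(5))) + 4333 = 2565517/592 - 969/(311 + I*sqrt(5))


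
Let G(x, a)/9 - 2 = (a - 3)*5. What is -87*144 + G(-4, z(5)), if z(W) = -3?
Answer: -12780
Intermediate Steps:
G(x, a) = -117 + 45*a (G(x, a) = 18 + 9*((a - 3)*5) = 18 + 9*((-3 + a)*5) = 18 + 9*(-15 + 5*a) = 18 + (-135 + 45*a) = -117 + 45*a)
-87*144 + G(-4, z(5)) = -87*144 + (-117 + 45*(-3)) = -12528 + (-117 - 135) = -12528 - 252 = -12780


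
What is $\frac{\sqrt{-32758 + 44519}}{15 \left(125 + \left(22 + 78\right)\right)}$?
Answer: $\frac{\sqrt{11761}}{3375} \approx 0.032133$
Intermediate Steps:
$\frac{\sqrt{-32758 + 44519}}{15 \left(125 + \left(22 + 78\right)\right)} = \frac{\sqrt{11761}}{15 \left(125 + 100\right)} = \frac{\sqrt{11761}}{15 \cdot 225} = \frac{\sqrt{11761}}{3375}$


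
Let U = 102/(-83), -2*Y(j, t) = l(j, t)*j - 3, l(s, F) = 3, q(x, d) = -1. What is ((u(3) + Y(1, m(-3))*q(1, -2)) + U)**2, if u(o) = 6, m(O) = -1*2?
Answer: 156816/6889 ≈ 22.763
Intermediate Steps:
m(O) = -2
Y(j, t) = 3/2 - 3*j/2 (Y(j, t) = -(3*j - 3)/2 = -(-3 + 3*j)/2 = 3/2 - 3*j/2)
U = -102/83 (U = 102*(-1/83) = -102/83 ≈ -1.2289)
((u(3) + Y(1, m(-3))*q(1, -2)) + U)**2 = ((6 + (3/2 - 3/2*1)*(-1)) - 102/83)**2 = ((6 + (3/2 - 3/2)*(-1)) - 102/83)**2 = ((6 + 0*(-1)) - 102/83)**2 = ((6 + 0) - 102/83)**2 = (6 - 102/83)**2 = (396/83)**2 = 156816/6889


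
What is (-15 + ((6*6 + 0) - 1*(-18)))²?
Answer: 1521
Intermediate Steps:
(-15 + ((6*6 + 0) - 1*(-18)))² = (-15 + ((36 + 0) + 18))² = (-15 + (36 + 18))² = (-15 + 54)² = 39² = 1521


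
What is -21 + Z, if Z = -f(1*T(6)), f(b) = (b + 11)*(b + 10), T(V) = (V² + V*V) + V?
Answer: -7853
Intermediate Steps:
T(V) = V + 2*V² (T(V) = (V² + V²) + V = 2*V² + V = V + 2*V²)
f(b) = (10 + b)*(11 + b) (f(b) = (11 + b)*(10 + b) = (10 + b)*(11 + b))
Z = -7832 (Z = -(110 + (1*(6*(1 + 2*6)))² + 21*(1*(6*(1 + 2*6)))) = -(110 + (1*(6*(1 + 12)))² + 21*(1*(6*(1 + 12)))) = -(110 + (1*(6*13))² + 21*(1*(6*13))) = -(110 + (1*78)² + 21*(1*78)) = -(110 + 78² + 21*78) = -(110 + 6084 + 1638) = -1*7832 = -7832)
-21 + Z = -21 - 7832 = -7853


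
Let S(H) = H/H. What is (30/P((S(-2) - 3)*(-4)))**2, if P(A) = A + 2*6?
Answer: 9/4 ≈ 2.2500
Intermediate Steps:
S(H) = 1
P(A) = 12 + A (P(A) = A + 12 = 12 + A)
(30/P((S(-2) - 3)*(-4)))**2 = (30/(12 + (1 - 3)*(-4)))**2 = (30/(12 - 2*(-4)))**2 = (30/(12 + 8))**2 = (30/20)**2 = (30*(1/20))**2 = (3/2)**2 = 9/4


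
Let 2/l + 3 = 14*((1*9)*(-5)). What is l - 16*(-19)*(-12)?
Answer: -2309186/633 ≈ -3648.0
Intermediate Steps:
l = -2/633 (l = 2/(-3 + 14*((1*9)*(-5))) = 2/(-3 + 14*(9*(-5))) = 2/(-3 + 14*(-45)) = 2/(-3 - 630) = 2/(-633) = 2*(-1/633) = -2/633 ≈ -0.0031596)
l - 16*(-19)*(-12) = -2/633 - 16*(-19)*(-12) = -2/633 - (-304)*(-12) = -2/633 - 1*3648 = -2/633 - 3648 = -2309186/633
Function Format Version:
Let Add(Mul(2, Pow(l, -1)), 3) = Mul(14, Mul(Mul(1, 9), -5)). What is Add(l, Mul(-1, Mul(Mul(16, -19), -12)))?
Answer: Rational(-2309186, 633) ≈ -3648.0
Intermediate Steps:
l = Rational(-2, 633) (l = Mul(2, Pow(Add(-3, Mul(14, Mul(Mul(1, 9), -5))), -1)) = Mul(2, Pow(Add(-3, Mul(14, Mul(9, -5))), -1)) = Mul(2, Pow(Add(-3, Mul(14, -45)), -1)) = Mul(2, Pow(Add(-3, -630), -1)) = Mul(2, Pow(-633, -1)) = Mul(2, Rational(-1, 633)) = Rational(-2, 633) ≈ -0.0031596)
Add(l, Mul(-1, Mul(Mul(16, -19), -12))) = Add(Rational(-2, 633), Mul(-1, Mul(Mul(16, -19), -12))) = Add(Rational(-2, 633), Mul(-1, Mul(-304, -12))) = Add(Rational(-2, 633), Mul(-1, 3648)) = Add(Rational(-2, 633), -3648) = Rational(-2309186, 633)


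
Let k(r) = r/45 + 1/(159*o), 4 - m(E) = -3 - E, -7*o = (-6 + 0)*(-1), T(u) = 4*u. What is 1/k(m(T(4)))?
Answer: 530/267 ≈ 1.9850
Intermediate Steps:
o = -6/7 (o = -(-6 + 0)*(-1)/7 = -(-6)*(-1)/7 = -⅐*6 = -6/7 ≈ -0.85714)
m(E) = 7 + E (m(E) = 4 - (-3 - E) = 4 + (3 + E) = 7 + E)
k(r) = -7/954 + r/45 (k(r) = r/45 + 1/(159*(-6/7)) = r*(1/45) + (1/159)*(-7/6) = r/45 - 7/954 = -7/954 + r/45)
1/k(m(T(4))) = 1/(-7/954 + (7 + 4*4)/45) = 1/(-7/954 + (7 + 16)/45) = 1/(-7/954 + (1/45)*23) = 1/(-7/954 + 23/45) = 1/(267/530) = 530/267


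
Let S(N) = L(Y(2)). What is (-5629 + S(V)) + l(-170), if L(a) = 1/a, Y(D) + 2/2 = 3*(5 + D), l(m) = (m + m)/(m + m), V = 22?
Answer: -112559/20 ≈ -5628.0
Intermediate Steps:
l(m) = 1 (l(m) = (2*m)/((2*m)) = (2*m)*(1/(2*m)) = 1)
Y(D) = 14 + 3*D (Y(D) = -1 + 3*(5 + D) = -1 + (15 + 3*D) = 14 + 3*D)
S(N) = 1/20 (S(N) = 1/(14 + 3*2) = 1/(14 + 6) = 1/20)
(-5629 + S(V)) + l(-170) = (-5629 + 1/20) + 1 = -112579/20 + 1 = -112559/20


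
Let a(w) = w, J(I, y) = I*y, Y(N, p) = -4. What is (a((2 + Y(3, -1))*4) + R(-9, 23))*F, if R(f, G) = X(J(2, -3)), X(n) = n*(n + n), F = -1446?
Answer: -92544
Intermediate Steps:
X(n) = 2*n² (X(n) = n*(2*n) = 2*n²)
R(f, G) = 72 (R(f, G) = 2*(2*(-3))² = 2*(-6)² = 2*36 = 72)
(a((2 + Y(3, -1))*4) + R(-9, 23))*F = ((2 - 4)*4 + 72)*(-1446) = (-2*4 + 72)*(-1446) = (-8 + 72)*(-1446) = 64*(-1446) = -92544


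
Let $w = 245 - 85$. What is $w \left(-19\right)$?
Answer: $-3040$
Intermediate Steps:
$w = 160$
$w \left(-19\right) = 160 \left(-19\right) = -3040$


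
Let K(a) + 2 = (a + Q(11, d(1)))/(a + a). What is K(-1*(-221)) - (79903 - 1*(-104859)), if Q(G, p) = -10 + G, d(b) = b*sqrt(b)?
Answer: -40832733/221 ≈ -1.8476e+5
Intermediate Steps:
d(b) = b**(3/2)
K(a) = -2 + (1 + a)/(2*a) (K(a) = -2 + (a + (-10 + 11))/(a + a) = -2 + (a + 1)/((2*a)) = -2 + (1 + a)*(1/(2*a)) = -2 + (1 + a)/(2*a))
K(-1*(-221)) - (79903 - 1*(-104859)) = (1 - (-3)*(-221))/(2*((-1*(-221)))) - (79903 - 1*(-104859)) = (1/2)*(1 - 3*221)/221 - (79903 + 104859) = (1/2)*(1/221)*(1 - 663) - 1*184762 = (1/2)*(1/221)*(-662) - 184762 = -331/221 - 184762 = -40832733/221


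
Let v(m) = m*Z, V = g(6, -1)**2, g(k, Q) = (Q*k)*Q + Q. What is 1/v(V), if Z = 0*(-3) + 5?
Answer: 1/125 ≈ 0.0080000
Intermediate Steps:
g(k, Q) = Q + k*Q**2 (g(k, Q) = k*Q**2 + Q = Q + k*Q**2)
Z = 5 (Z = 0 + 5 = 5)
V = 25 (V = (-(1 - 1*6))**2 = (-(1 - 6))**2 = (-1*(-5))**2 = 5**2 = 25)
v(m) = 5*m (v(m) = m*5 = 5*m)
1/v(V) = 1/(5*25) = 1/125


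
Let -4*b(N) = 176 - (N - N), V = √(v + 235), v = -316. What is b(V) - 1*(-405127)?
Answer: 405083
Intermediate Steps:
V = 9*I (V = √(-316 + 235) = √(-81) = 9*I ≈ 9.0*I)
b(N) = -44 (b(N) = -(176 - (N - N))/4 = -(176 - 1*0)/4 = -(176 + 0)/4 = -¼*176 = -44)
b(V) - 1*(-405127) = -44 - 1*(-405127) = -44 + 405127 = 405083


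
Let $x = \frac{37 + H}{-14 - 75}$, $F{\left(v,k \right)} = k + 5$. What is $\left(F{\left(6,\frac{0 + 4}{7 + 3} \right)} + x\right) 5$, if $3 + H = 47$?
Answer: $\frac{1998}{89} \approx 22.449$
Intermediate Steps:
$H = 44$ ($H = -3 + 47 = 44$)
$F{\left(v,k \right)} = 5 + k$
$x = - \frac{81}{89}$ ($x = \frac{37 + 44}{-14 - 75} = \frac{81}{-89} = 81 \left(- \frac{1}{89}\right) = - \frac{81}{89} \approx -0.91011$)
$\left(F{\left(6,\frac{0 + 4}{7 + 3} \right)} + x\right) 5 = \left(\left(5 + \frac{0 + 4}{7 + 3}\right) - \frac{81}{89}\right) 5 = \left(\left(5 + \frac{4}{10}\right) - \frac{81}{89}\right) 5 = \left(\left(5 + 4 \cdot \frac{1}{10}\right) - \frac{81}{89}\right) 5 = \left(\left(5 + \frac{2}{5}\right) - \frac{81}{89}\right) 5 = \left(\frac{27}{5} - \frac{81}{89}\right) 5 = \frac{1998}{445} \cdot 5 = \frac{1998}{89}$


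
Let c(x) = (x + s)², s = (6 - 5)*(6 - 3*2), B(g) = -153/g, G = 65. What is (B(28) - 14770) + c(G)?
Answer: -295413/28 ≈ -10550.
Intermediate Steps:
s = 0 (s = 1*(6 - 6) = 1*0 = 0)
c(x) = x² (c(x) = (x + 0)² = x²)
(B(28) - 14770) + c(G) = (-153/28 - 14770) + 65² = (-153*1/28 - 14770) + 4225 = (-153/28 - 14770) + 4225 = -413713/28 + 4225 = -295413/28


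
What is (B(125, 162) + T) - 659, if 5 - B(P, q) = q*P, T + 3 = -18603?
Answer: -39510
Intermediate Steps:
T = -18606 (T = -3 - 18603 = -18606)
B(P, q) = 5 - P*q (B(P, q) = 5 - q*P = 5 - P*q)
(B(125, 162) + T) - 659 = ((5 - 1*125*162) - 18606) - 659 = ((5 - 20250) - 18606) - 659 = (-20245 - 18606) - 659 = -38851 - 659 = -39510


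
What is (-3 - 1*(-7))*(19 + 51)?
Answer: 280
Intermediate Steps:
(-3 - 1*(-7))*(19 + 51) = (-3 + 7)*70 = 4*70 = 280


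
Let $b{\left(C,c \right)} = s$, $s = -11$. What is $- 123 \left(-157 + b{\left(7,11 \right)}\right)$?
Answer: $20664$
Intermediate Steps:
$b{\left(C,c \right)} = -11$
$- 123 \left(-157 + b{\left(7,11 \right)}\right) = - 123 \left(-157 - 11\right) = \left(-123\right) \left(-168\right) = 20664$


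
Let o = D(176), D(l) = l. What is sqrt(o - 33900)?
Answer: 2*I*sqrt(8431) ≈ 183.64*I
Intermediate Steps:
o = 176
sqrt(o - 33900) = sqrt(176 - 33900) = sqrt(-33724) = 2*I*sqrt(8431)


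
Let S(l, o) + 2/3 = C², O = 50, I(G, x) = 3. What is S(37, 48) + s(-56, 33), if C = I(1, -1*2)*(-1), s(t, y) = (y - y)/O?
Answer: 25/3 ≈ 8.3333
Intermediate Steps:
s(t, y) = 0 (s(t, y) = (y - y)/50 = 0*(1/50) = 0)
C = -3 (C = 3*(-1) = -3)
S(l, o) = 25/3 (S(l, o) = -⅔ + (-3)² = -⅔ + 9 = 25/3)
S(37, 48) + s(-56, 33) = 25/3 + 0 = 25/3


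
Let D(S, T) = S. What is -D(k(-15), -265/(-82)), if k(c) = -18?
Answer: 18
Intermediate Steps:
-D(k(-15), -265/(-82)) = -1*(-18) = 18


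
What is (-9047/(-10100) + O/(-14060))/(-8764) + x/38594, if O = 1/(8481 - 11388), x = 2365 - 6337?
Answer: -89903051853638731/872677753511816700 ≈ -0.10302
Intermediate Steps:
x = -3972
O = -1/2907 (O = 1/(-2907) = -1/2907 ≈ -0.00034400)
(-9047/(-10100) + O/(-14060))/(-8764) + x/38594 = (-9047/(-10100) - 1/2907/(-14060))/(-8764) - 3972/38594 = (-9047*(-1/10100) - 1/2907*(-1/14060))*(-1/8764) - 3972*1/38594 = (9047/10100 + 1/40872420)*(-1/8764) - 1986/19297 = (4622159923/5160143025)*(-1/8764) - 1986/19297 = -4622159923/45223493471100 - 1986/19297 = -89903051853638731/872677753511816700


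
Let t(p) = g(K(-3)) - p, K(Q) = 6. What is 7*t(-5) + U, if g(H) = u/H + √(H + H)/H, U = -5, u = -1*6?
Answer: 23 + 7*√3/3 ≈ 27.041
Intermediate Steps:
u = -6
g(H) = -6/H + √2/√H (g(H) = -6/H + √(H + H)/H = -6/H + √(2*H)/H = -6/H + (√2*√H)/H = -6/H + √2/√H)
t(p) = -1 - p + √3/3 (t(p) = (-6/6 + √2/√6) - p = (-6*⅙ + √2*(√6/6)) - p = (-1 + √3/3) - p = -1 - p + √3/3)
7*t(-5) + U = 7*(-1 - 1*(-5) + √3/3) - 5 = 7*(-1 + 5 + √3/3) - 5 = 7*(4 + √3/3) - 5 = (28 + 7*√3/3) - 5 = 23 + 7*√3/3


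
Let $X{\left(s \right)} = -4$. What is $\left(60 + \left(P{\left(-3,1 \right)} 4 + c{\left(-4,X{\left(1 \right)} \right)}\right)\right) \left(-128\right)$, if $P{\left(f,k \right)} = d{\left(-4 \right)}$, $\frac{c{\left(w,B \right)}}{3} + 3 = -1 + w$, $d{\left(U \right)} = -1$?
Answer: $-4096$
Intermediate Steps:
$c{\left(w,B \right)} = -12 + 3 w$ ($c{\left(w,B \right)} = -9 + 3 \left(-1 + w\right) = -9 + \left(-3 + 3 w\right) = -12 + 3 w$)
$P{\left(f,k \right)} = -1$
$\left(60 + \left(P{\left(-3,1 \right)} 4 + c{\left(-4,X{\left(1 \right)} \right)}\right)\right) \left(-128\right) = \left(60 + \left(\left(-1\right) 4 + \left(-12 + 3 \left(-4\right)\right)\right)\right) \left(-128\right) = \left(60 - 28\right) \left(-128\right) = 32 \left(-128\right) = -4096$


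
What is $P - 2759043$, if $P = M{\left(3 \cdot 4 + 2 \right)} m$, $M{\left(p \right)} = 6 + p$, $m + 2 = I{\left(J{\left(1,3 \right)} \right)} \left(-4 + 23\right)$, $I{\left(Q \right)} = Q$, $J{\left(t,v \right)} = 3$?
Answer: $-2757943$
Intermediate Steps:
$m = 55$ ($m = -2 + 3 \left(-4 + 23\right) = -2 + 3 \cdot 19 = -2 + 57 = 55$)
$P = 1100$ ($P = \left(6 + \left(3 \cdot 4 + 2\right)\right) 55 = \left(6 + \left(12 + 2\right)\right) 55 = \left(6 + 14\right) 55 = 20 \cdot 55 = 1100$)
$P - 2759043 = 1100 - 2759043 = -2757943$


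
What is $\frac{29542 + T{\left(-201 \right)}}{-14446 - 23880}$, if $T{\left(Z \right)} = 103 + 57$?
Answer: $- \frac{14851}{19163} \approx -0.77498$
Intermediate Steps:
$T{\left(Z \right)} = 160$
$\frac{29542 + T{\left(-201 \right)}}{-14446 - 23880} = \frac{29542 + 160}{-14446 - 23880} = \frac{29702}{-38326} = 29702 \left(- \frac{1}{38326}\right) = - \frac{14851}{19163}$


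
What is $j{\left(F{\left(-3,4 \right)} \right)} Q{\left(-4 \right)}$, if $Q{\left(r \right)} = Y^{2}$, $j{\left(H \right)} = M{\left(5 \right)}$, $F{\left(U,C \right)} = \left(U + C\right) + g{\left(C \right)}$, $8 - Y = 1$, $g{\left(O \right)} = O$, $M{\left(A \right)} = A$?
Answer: $245$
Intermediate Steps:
$Y = 7$ ($Y = 8 - 1 = 7$)
$F{\left(U,C \right)} = U + 2 C$ ($F{\left(U,C \right)} = \left(U + C\right) + C = \left(C + U\right) + C = U + 2 C$)
$j{\left(H \right)} = 5$
$Q{\left(r \right)} = 49$ ($Q{\left(r \right)} = 7^{2} = 49$)
$j{\left(F{\left(-3,4 \right)} \right)} Q{\left(-4 \right)} = 5 \cdot 49 = 245$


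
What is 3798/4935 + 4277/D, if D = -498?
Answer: -6405197/819210 ≈ -7.8187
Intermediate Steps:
3798/4935 + 4277/D = 3798/4935 + 4277/(-498) = 3798*(1/4935) + 4277*(-1/498) = 1266/1645 - 4277/498 = -6405197/819210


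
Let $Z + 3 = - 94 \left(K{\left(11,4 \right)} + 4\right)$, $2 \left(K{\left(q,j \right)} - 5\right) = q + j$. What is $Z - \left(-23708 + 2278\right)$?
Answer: $19876$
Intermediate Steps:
$K{\left(q,j \right)} = 5 + \frac{j}{2} + \frac{q}{2}$ ($K{\left(q,j \right)} = 5 + \frac{q + j}{2} = 5 + \frac{j + q}{2} = 5 + \left(\frac{j}{2} + \frac{q}{2}\right) = 5 + \frac{j}{2} + \frac{q}{2}$)
$Z = -1554$ ($Z = -3 - 94 \left(\left(5 + \frac{1}{2} \cdot 4 + \frac{1}{2} \cdot 11\right) + 4\right) = -3 - 94 \left(\left(5 + 2 + \frac{11}{2}\right) + 4\right) = -3 - 94 \left(\frac{25}{2} + 4\right) = -3 - 1551 = -1554$)
$Z - \left(-23708 + 2278\right) = -1554 - \left(-23708 + 2278\right) = -1554 - -21430 = -1554 + 21430 = 19876$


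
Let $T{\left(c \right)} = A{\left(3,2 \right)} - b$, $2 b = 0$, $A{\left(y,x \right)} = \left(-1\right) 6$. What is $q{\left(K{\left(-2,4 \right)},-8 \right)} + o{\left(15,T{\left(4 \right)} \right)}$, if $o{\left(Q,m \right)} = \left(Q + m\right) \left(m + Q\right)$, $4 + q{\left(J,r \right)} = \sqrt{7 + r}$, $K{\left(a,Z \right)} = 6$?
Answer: $77 + i \approx 77.0 + 1.0 i$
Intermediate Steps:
$A{\left(y,x \right)} = -6$
$b = 0$ ($b = \frac{1}{2} \cdot 0 = 0$)
$T{\left(c \right)} = -6$ ($T{\left(c \right)} = -6 - 0 = -6 + 0 = -6$)
$q{\left(J,r \right)} = -4 + \sqrt{7 + r}$
$o{\left(Q,m \right)} = \left(Q + m\right)^{2}$ ($o{\left(Q,m \right)} = \left(Q + m\right) \left(Q + m\right) = \left(Q + m\right)^{2}$)
$q{\left(K{\left(-2,4 \right)},-8 \right)} + o{\left(15,T{\left(4 \right)} \right)} = \left(-4 + \sqrt{7 - 8}\right) + \left(15 - 6\right)^{2} = \left(-4 + \sqrt{-1}\right) + 9^{2} = \left(-4 + i\right) + 81 = 77 + i$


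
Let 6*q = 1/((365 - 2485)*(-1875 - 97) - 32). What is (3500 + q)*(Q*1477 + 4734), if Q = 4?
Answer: 467145318533321/12541824 ≈ 3.7247e+7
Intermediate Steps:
q = 1/25083648 (q = 1/(6*((365 - 2485)*(-1875 - 97) - 32)) = 1/(6*(-2120*(-1972) - 32)) = 1/(6*(4180640 - 32)) = (1/6)/4180608 = (1/6)*(1/4180608) = 1/25083648 ≈ 3.9867e-8)
(3500 + q)*(Q*1477 + 4734) = (3500 + 1/25083648)*(4*1477 + 4734) = 87792768001*(5908 + 4734)/25083648 = (87792768001/25083648)*10642 = 467145318533321/12541824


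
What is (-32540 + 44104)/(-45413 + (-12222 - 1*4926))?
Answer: -11564/62561 ≈ -0.18484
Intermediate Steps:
(-32540 + 44104)/(-45413 + (-12222 - 1*4926)) = 11564/(-45413 + (-12222 - 4926)) = 11564/(-45413 - 17148) = 11564/(-62561) = 11564*(-1/62561) = -11564/62561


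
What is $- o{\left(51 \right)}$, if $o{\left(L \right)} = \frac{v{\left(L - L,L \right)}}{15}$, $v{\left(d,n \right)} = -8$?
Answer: $\frac{8}{15} \approx 0.53333$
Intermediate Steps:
$o{\left(L \right)} = - \frac{8}{15}$
$- o{\left(51 \right)} = \left(-1\right) \left(- \frac{8}{15}\right) = \frac{8}{15}$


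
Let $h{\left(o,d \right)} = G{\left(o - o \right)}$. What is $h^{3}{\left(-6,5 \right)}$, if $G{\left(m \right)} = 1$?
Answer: $1$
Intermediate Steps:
$h{\left(o,d \right)} = 1$
$h^{3}{\left(-6,5 \right)} = 1^{3} = 1$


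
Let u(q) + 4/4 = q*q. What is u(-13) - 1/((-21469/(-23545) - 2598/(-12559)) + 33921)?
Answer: 1685178579538793/10030826638336 ≈ 168.00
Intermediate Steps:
u(q) = -1 + q**2 (u(q) = -1 + q*q = -1 + q**2)
u(-13) - 1/((-21469/(-23545) - 2598/(-12559)) + 33921) = (-1 + (-13)**2) - 1/((-21469/(-23545) - 2598/(-12559)) + 33921) = (-1 + 169) - 1/((-21469*(-1/23545) - 2598*(-1/12559)) + 33921) = 168 - 1/((21469/23545 + 2598/12559) + 33921) = 168 - 1/(330799081/295701655 + 33921) = 168 - 1/10030826638336/295701655 = 168 - 1*295701655/10030826638336 = 168 - 295701655/10030826638336 = 1685178579538793/10030826638336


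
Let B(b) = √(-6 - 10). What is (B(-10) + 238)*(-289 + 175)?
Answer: -27132 - 456*I ≈ -27132.0 - 456.0*I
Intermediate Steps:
B(b) = 4*I (B(b) = √(-16) = 4*I)
(B(-10) + 238)*(-289 + 175) = (4*I + 238)*(-289 + 175) = (238 + 4*I)*(-114) = -27132 - 456*I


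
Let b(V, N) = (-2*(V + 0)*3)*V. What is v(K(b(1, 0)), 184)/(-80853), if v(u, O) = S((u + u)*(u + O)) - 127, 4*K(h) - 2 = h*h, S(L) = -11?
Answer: 46/26951 ≈ 0.0017068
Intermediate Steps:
b(V, N) = -6*V**2 (b(V, N) = (-2*V*3)*V = (-6*V)*V = -6*V**2)
K(h) = 1/2 + h**2/4 (K(h) = 1/2 + (h*h)/4 = 1/2 + h**2/4)
v(u, O) = -138 (v(u, O) = -11 - 127 = -138)
v(K(b(1, 0)), 184)/(-80853) = -138/(-80853) = -138*(-1/80853) = 46/26951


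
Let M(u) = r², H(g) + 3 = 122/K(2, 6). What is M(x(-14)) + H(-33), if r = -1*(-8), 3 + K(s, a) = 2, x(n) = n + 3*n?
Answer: -61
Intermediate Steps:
x(n) = 4*n
K(s, a) = -1 (K(s, a) = -3 + 2 = -1)
r = 8
H(g) = -125 (H(g) = -3 + 122/(-1) = -3 + 122*(-1) = -3 - 122 = -125)
M(u) = 64 (M(u) = 8² = 64)
M(x(-14)) + H(-33) = 64 - 125 = -61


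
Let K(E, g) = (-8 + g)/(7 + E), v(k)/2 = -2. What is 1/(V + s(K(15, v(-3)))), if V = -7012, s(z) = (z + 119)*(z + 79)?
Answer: 121/276037 ≈ 0.00043835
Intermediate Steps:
v(k) = -4 (v(k) = 2*(-2) = -4)
K(E, g) = (-8 + g)/(7 + E)
s(z) = (79 + z)*(119 + z) (s(z) = (119 + z)*(79 + z) = (79 + z)*(119 + z))
1/(V + s(K(15, v(-3)))) = 1/(-7012 + (9401 + ((-8 - 4)/(7 + 15))**2 + 198*((-8 - 4)/(7 + 15)))) = 1/(-7012 + (9401 + (-12/22)**2 + 198*(-12/22))) = 1/(-7012 + (9401 + ((1/22)*(-12))**2 + 198*((1/22)*(-12)))) = 1/(-7012 + (9401 + (-6/11)**2 + 198*(-6/11))) = 1/(-7012 + (9401 + 36/121 - 108)) = 1/(-7012 + 1124489/121) = 1/(276037/121) = 121/276037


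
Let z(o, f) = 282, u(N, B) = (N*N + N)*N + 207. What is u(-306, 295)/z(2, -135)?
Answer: -9519591/94 ≈ -1.0127e+5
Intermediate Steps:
u(N, B) = 207 + N*(N + N**2) (u(N, B) = (N**2 + N)*N + 207 = (N + N**2)*N + 207 = N*(N + N**2) + 207 = 207 + N*(N + N**2))
u(-306, 295)/z(2, -135) = (207 + (-306)**2 + (-306)**3)/282 = (207 + 93636 - 28652616)*(1/282) = -28558773*1/282 = -9519591/94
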